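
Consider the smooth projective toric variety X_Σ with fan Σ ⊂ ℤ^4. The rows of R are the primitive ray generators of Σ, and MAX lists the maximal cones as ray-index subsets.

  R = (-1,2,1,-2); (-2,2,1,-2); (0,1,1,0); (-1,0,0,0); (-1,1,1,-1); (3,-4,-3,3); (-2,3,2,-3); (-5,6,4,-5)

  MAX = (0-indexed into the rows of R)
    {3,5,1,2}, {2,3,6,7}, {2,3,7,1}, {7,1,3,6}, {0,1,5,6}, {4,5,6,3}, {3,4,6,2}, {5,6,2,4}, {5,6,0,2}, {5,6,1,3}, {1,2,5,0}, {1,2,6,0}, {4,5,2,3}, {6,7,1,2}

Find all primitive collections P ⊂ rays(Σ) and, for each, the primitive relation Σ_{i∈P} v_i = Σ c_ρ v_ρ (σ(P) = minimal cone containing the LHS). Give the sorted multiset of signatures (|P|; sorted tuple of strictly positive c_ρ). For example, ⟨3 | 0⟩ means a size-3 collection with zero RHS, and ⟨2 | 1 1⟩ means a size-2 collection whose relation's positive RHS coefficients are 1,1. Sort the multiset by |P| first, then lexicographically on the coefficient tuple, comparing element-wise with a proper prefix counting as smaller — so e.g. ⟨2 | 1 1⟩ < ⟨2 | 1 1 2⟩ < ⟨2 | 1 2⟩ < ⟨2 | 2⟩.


Primitive collections (9):

  P={0,3}:  v_{0} + v_{3} = v_{1}  so sig = ⟨2 | 1⟩
  P={0,4}:  v_{0} + v_{4} = v_{6}  so sig = ⟨2 | 1⟩
  P={5,7}:  v_{5} + v_{7} = v_{1}  so sig = ⟨2 | 1⟩
  P={1,4}:  v_{1} + v_{4} = v_{3} + v_{6}  so sig = ⟨2 | 1 1⟩
  P={0,7}:  v_{0} + v_{7} = 2·v_{1} + v_{2} + v_{6}  so sig = ⟨2 | 1 1 2⟩
  P={4,7}:  v_{4} + v_{7} = v_{2} + 2·v_{3} + 2·v_{6}  so sig = ⟨2 | 1 2 2⟩
  P={2,3,5,6}:  v_{2} + v_{3} + v_{5} + v_{6} = 0  so sig = ⟨4 | 0⟩
  P={1,2,3,6}:  v_{1} + v_{2} + v_{3} + v_{6} = v_{7}  so sig = ⟨4 | 1⟩
  P={1,2,5,6}:  v_{1} + v_{2} + v_{5} + v_{6} = v_{0}  so sig = ⟨4 | 1⟩

so the primitive-relation signature multiset is
[⟨2 | 1⟩, ⟨2 | 1⟩, ⟨2 | 1⟩, ⟨2 | 1 1⟩, ⟨2 | 1 1 2⟩, ⟨2 | 1 2 2⟩, ⟨4 | 0⟩, ⟨4 | 1⟩, ⟨4 | 1⟩]


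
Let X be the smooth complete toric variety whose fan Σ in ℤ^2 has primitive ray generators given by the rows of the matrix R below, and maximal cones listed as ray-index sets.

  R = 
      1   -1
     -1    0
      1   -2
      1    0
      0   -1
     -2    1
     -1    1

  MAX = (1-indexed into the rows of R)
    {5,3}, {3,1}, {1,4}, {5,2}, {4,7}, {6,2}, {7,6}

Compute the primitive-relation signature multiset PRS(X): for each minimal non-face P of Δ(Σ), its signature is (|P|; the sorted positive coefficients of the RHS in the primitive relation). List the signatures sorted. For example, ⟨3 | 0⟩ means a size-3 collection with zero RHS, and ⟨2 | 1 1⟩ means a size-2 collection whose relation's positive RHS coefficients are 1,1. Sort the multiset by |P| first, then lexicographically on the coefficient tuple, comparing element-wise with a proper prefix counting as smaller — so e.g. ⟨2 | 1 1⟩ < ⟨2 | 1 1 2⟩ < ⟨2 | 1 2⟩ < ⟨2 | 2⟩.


Σ has 14 primitive collections:

  {1,7}:  v_{1} + v_{7} = 0  ⟹  sig = ⟨2 | 0⟩
  {2,4}:  v_{2} + v_{4} = 0  ⟹  sig = ⟨2 | 0⟩
  {1,2}:  v_{1} + v_{2} = v_{5}  ⟹  sig = ⟨2 | 1⟩
  {1,5}:  v_{1} + v_{5} = v_{3}  ⟹  sig = ⟨2 | 1⟩
  {1,6}:  v_{1} + v_{6} = v_{2}  ⟹  sig = ⟨2 | 1⟩
  {2,7}:  v_{2} + v_{7} = v_{6}  ⟹  sig = ⟨2 | 1⟩
  {3,7}:  v_{3} + v_{7} = v_{5}  ⟹  sig = ⟨2 | 1⟩
  {4,5}:  v_{4} + v_{5} = v_{1}  ⟹  sig = ⟨2 | 1⟩
  {4,6}:  v_{4} + v_{6} = v_{7}  ⟹  sig = ⟨2 | 1⟩
  {5,7}:  v_{5} + v_{7} = v_{2}  ⟹  sig = ⟨2 | 1⟩
  {3,6}:  v_{3} + v_{6} = v_{2} + v_{5}  ⟹  sig = ⟨2 | 1 1⟩
  {2,3}:  v_{2} + v_{3} = 2·v_{5}  ⟹  sig = ⟨2 | 2⟩
  {3,4}:  v_{3} + v_{4} = 2·v_{1}  ⟹  sig = ⟨2 | 2⟩
  {5,6}:  v_{5} + v_{6} = 2·v_{2}  ⟹  sig = ⟨2 | 2⟩

Sorted signature multiset PRS(X):
    ⟨2 | 0⟩
    ⟨2 | 0⟩
    ⟨2 | 1⟩
    ⟨2 | 1⟩
    ⟨2 | 1⟩
    ⟨2 | 1⟩
    ⟨2 | 1⟩
    ⟨2 | 1⟩
    ⟨2 | 1⟩
    ⟨2 | 1⟩
    ⟨2 | 1 1⟩
    ⟨2 | 2⟩
    ⟨2 | 2⟩
    ⟨2 | 2⟩


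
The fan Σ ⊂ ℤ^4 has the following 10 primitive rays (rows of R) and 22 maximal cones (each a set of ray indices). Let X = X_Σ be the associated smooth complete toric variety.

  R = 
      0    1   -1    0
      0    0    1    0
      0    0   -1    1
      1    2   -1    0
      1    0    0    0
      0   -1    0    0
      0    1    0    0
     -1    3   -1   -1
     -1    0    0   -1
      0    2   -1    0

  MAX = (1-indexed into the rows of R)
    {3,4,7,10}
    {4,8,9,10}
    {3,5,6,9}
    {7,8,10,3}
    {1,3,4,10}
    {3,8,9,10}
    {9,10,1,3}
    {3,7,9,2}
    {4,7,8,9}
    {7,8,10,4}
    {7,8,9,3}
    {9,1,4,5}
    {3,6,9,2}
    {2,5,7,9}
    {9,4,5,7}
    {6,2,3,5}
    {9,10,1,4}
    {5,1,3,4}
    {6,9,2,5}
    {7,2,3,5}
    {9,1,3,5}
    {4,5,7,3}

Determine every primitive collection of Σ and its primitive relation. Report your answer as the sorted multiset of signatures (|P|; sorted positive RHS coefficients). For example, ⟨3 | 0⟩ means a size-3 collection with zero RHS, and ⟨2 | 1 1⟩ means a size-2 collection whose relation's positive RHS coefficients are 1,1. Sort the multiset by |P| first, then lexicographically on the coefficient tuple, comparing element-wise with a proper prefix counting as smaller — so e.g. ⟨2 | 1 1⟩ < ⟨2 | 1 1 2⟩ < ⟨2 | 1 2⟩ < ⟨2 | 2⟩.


18 collections generate NE(X_Σ); each relation:

  P={6,7}:  v_{6} + v_{7} = 0 ; sig = ⟨2 | 0⟩
  P={1,2}:  v_{1} + v_{2} = v_{7} ; sig = ⟨2 | 1⟩
  P={1,7}:  v_{1} + v_{7} = v_{10} ; sig = ⟨2 | 1⟩
  P={5,10}:  v_{5} + v_{10} = v_{4} ; sig = ⟨2 | 1⟩
  P={6,10}:  v_{6} + v_{10} = v_{1} ; sig = ⟨2 | 1⟩
  P={4,6}:  v_{4} + v_{6} = v_{1} + v_{5} ; sig = ⟨2 | 1 1⟩
  P={6,8}:  v_{6} + v_{8} = v_{9} + v_{10} ; sig = ⟨2 | 1 1⟩
  P={1,6}:  v_{1} + v_{6} = v_{3} + v_{5} + v_{9} ; sig = ⟨2 | 1 1 1⟩
  P={5,8}:  v_{5} + v_{8} = v_{4} + v_{7} + v_{9} ; sig = ⟨2 | 1 1 1⟩
  P={1,8}:  v_{1} + v_{8} = v_{9} + 2·v_{10} ; sig = ⟨2 | 1 2⟩
  P={2,4}:  v_{2} + v_{4} = v_{5} + 2·v_{7} ; sig = ⟨2 | 1 2⟩
  P={2,8}:  v_{2} + v_{8} = 3·v_{7} + v_{9} ; sig = ⟨2 | 1 3⟩
  P={2,10}:  v_{2} + v_{10} = 2·v_{7} ; sig = ⟨2 | 2⟩
  P={7,9,10}:  v_{7} + v_{9} + v_{10} = v_{8} ; sig = ⟨3 | 1⟩
  P={3,4,8}:  v_{3} + v_{4} + v_{8} = v_{1} + 2·v_{10} ; sig = ⟨3 | 1 2⟩
  P={3,4,9}:  v_{3} + v_{4} + v_{9} = 2·v_{1} ; sig = ⟨3 | 2⟩
  P={2,3,5,9}:  v_{2} + v_{3} + v_{5} + v_{9} = 0 ; sig = ⟨4 | 0⟩
  P={3,5,7,9}:  v_{3} + v_{5} + v_{7} + v_{9} = v_{1} ; sig = ⟨4 | 1⟩

so the primitive-relation signature multiset is
    ⟨2 | 0⟩
    ⟨2 | 1⟩
    ⟨2 | 1⟩
    ⟨2 | 1⟩
    ⟨2 | 1⟩
    ⟨2 | 1 1⟩
    ⟨2 | 1 1⟩
    ⟨2 | 1 1 1⟩
    ⟨2 | 1 1 1⟩
    ⟨2 | 1 2⟩
    ⟨2 | 1 2⟩
    ⟨2 | 1 3⟩
    ⟨2 | 2⟩
    ⟨3 | 1⟩
    ⟨3 | 1 2⟩
    ⟨3 | 2⟩
    ⟨4 | 0⟩
    ⟨4 | 1⟩


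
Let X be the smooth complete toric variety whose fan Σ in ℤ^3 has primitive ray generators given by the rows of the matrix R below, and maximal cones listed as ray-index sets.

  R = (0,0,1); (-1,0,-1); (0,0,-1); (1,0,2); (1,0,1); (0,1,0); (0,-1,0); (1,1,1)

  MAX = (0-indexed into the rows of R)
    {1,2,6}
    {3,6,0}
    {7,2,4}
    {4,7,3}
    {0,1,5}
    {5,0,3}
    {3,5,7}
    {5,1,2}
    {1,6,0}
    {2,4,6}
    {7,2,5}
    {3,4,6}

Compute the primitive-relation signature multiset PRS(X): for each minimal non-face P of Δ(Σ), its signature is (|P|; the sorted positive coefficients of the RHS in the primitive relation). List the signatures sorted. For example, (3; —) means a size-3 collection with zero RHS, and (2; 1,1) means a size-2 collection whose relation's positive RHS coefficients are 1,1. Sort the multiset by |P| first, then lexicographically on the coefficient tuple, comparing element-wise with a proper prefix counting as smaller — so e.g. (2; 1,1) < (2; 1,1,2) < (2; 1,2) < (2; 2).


10 minimal non-faces of Δ(Σ) (on 8 rays):

  P={0,2}:  v_{0} + v_{2} = 0  ⇒ sig = (2; —)
  P={1,4}:  v_{1} + v_{4} = 0  ⇒ sig = (2; —)
  P={5,6}:  v_{5} + v_{6} = 0  ⇒ sig = (2; —)
  P={0,4}:  v_{0} + v_{4} = v_{3}  ⇒ sig = (2; 1)
  P={1,3}:  v_{1} + v_{3} = v_{0}  ⇒ sig = (2; 1)
  P={1,7}:  v_{1} + v_{7} = v_{5}  ⇒ sig = (2; 1)
  P={2,3}:  v_{2} + v_{3} = v_{4}  ⇒ sig = (2; 1)
  P={4,5}:  v_{4} + v_{5} = v_{7}  ⇒ sig = (2; 1)
  P={6,7}:  v_{6} + v_{7} = v_{4}  ⇒ sig = (2; 1)
  P={0,7}:  v_{0} + v_{7} = v_{3} + v_{5}  ⇒ sig = (2; 1,1)

so the primitive-relation signature multiset is
[(2; —), (2; —), (2; —), (2; 1), (2; 1), (2; 1), (2; 1), (2; 1), (2; 1), (2; 1,1)]


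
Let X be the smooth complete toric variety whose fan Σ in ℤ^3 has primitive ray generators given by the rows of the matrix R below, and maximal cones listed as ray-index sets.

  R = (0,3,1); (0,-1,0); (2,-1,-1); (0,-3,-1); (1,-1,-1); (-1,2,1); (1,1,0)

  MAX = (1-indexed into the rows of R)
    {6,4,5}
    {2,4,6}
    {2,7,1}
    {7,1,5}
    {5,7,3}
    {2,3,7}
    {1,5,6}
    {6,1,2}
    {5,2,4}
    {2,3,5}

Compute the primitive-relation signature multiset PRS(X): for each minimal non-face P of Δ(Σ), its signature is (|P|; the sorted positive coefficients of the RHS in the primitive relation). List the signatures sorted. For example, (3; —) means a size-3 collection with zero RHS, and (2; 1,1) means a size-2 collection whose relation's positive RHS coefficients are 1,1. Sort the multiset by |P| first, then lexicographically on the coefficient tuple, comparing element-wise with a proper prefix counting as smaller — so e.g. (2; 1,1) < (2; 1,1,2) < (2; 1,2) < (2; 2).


The 9 primitive collections of Σ (r=7, n=3):

  • {1,4}:  v_{1} + v_{4} = 0  ⇒ sig = (2; —)
  • {3,6}:  v_{3} + v_{6} = v_{7}  ⇒ sig = (2; 1)
  • {6,7}:  v_{6} + v_{7} = v_{1}  ⇒ sig = (2; 1)
  • {4,7}:  v_{4} + v_{7} = v_{2} + v_{5}  ⇒ sig = (2; 1,1)
  • {1,3}:  v_{1} + v_{3} = 2·v_{7}  ⇒ sig = (2; 2)
  • {3,4}:  v_{3} + v_{4} = 2·v_{2} + 2·v_{5}  ⇒ sig = (2; 2,2)
  • {2,5,6}:  v_{2} + v_{5} + v_{6} = 0  ⇒ sig = (3; —)
  • {1,2,5}:  v_{1} + v_{2} + v_{5} = v_{7}  ⇒ sig = (3; 1)
  • {2,5,7}:  v_{2} + v_{5} + v_{7} = v_{3}  ⇒ sig = (3; 1)

Signatures (|P|; sorted positive RHS coefficients), sorted:
{ (2; —),  (2; 1) ×2,  (2; 1,1),  (2; 2),  (2; 2,2),  (3; —),  (3; 1) ×2 }


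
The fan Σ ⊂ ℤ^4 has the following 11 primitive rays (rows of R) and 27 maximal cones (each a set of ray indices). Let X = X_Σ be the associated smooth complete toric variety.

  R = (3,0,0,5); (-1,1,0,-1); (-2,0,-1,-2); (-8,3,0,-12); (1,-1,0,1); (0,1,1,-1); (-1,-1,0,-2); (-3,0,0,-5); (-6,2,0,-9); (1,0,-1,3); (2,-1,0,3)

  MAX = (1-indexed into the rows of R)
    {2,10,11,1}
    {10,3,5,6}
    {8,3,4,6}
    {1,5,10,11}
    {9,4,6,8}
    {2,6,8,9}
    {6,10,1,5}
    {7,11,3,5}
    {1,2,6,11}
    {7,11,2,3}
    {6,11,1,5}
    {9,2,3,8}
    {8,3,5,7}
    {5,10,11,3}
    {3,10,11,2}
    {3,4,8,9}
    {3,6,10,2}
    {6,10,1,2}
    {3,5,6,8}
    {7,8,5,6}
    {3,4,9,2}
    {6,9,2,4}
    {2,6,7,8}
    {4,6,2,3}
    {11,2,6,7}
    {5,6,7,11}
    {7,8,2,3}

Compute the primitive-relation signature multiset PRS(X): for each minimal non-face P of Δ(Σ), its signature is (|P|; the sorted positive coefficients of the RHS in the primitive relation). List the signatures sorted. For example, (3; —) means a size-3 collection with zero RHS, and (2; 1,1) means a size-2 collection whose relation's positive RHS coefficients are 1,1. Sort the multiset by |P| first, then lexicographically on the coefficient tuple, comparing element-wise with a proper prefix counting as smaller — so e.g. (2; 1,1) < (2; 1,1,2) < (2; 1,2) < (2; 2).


|primitive collections| = 23. Relations:

  • {1,8}:  v_{1} + v_{8} = 0 ; sig = (2; —)
  • {2,5}:  v_{2} + v_{5} = 0 ; sig = (2; —)
  • {1,3}:  v_{1} + v_{3} = v_{10} ; sig = (2; 1)
  • {1,7}:  v_{1} + v_{7} = v_{11} ; sig = (2; 1)
  • {4,11}:  v_{4} + v_{11} = v_{9} ; sig = (2; 1)
  • {8,10}:  v_{8} + v_{10} = v_{3} ; sig = (2; 1)
  • {8,11}:  v_{8} + v_{11} = v_{7} ; sig = (2; 1)
  • {4,7}:  v_{4} + v_{7} = v_{8} + v_{9} ; sig = (2; 1,1)
  • {7,10}:  v_{7} + v_{10} = v_{3} + v_{11} ; sig = (2; 1,1)
  • {9,11}:  v_{9} + v_{11} = v_{2} + v_{8} ; sig = (2; 1,1)
  • {1,9}:  v_{1} + v_{9} = v_{2} + v_{3} + v_{6} ; sig = (2; 1,1,1)
  • {5,9}:  v_{5} + v_{9} = v_{3} + v_{6} + v_{8} ; sig = (2; 1,1,1)
  • {9,10}:  v_{9} + v_{10} = v_{2} + 2·v_{3} + v_{6} ; sig = (2; 1,1,2)
  • {7,9}:  v_{7} + v_{9} = v_{2} + 2·v_{8} ; sig = (2; 1,2)
  • {1,4}:  v_{1} + v_{4} = v_{2} + 2·v_{3} + 2·v_{6} ; sig = (2; 1,2,2)
  • {4,5}:  v_{4} + v_{5} = 2·v_{3} + 2·v_{6} + v_{8} ; sig = (2; 1,2,2)
  • {4,10}:  v_{4} + v_{10} = v_{2} + 3·v_{3} + 2·v_{6} ; sig = (2; 1,2,3)
  • {3,6,11}:  v_{3} + v_{6} + v_{11} = 0 ; sig = (3; —)
  • {3,6,7}:  v_{3} + v_{6} + v_{7} = v_{8} ; sig = (3; 1)
  • {3,6,9}:  v_{3} + v_{6} + v_{9} = v_{4} ; sig = (3; 1)
  • {6,10,11}:  v_{6} + v_{10} + v_{11} = v_{1} ; sig = (3; 1)
  • {2,4,8}:  v_{2} + v_{4} + v_{8} = 2·v_{9} ; sig = (3; 2)
  • {2,3,6,8}:  v_{2} + v_{3} + v_{6} + v_{8} = v_{9} ; sig = (4; 1)

Signatures (|P|; sorted positive RHS coefficients), sorted:
    (2; —)
    (2; —)
    (2; 1)
    (2; 1)
    (2; 1)
    (2; 1)
    (2; 1)
    (2; 1,1)
    (2; 1,1)
    (2; 1,1)
    (2; 1,1,1)
    (2; 1,1,1)
    (2; 1,1,2)
    (2; 1,2)
    (2; 1,2,2)
    (2; 1,2,2)
    (2; 1,2,3)
    (3; —)
    (3; 1)
    (3; 1)
    (3; 1)
    (3; 2)
    (4; 1)


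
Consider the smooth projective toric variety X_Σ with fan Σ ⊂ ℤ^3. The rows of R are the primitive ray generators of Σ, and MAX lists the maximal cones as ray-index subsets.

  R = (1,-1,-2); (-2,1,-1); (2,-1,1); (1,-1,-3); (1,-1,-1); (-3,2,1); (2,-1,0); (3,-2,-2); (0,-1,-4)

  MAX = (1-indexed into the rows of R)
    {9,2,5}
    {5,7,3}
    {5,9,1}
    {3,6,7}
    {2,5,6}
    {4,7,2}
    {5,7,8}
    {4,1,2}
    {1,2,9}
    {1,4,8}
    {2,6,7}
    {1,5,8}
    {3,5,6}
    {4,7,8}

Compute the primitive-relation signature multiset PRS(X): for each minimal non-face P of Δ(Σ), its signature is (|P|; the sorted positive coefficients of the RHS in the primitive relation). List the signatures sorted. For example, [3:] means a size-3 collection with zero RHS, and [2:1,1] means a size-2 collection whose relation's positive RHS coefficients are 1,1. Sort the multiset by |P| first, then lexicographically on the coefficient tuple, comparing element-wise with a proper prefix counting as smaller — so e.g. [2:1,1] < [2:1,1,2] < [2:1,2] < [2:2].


Σ has 18 primitive collections:

  • {2,3}:  v_{2} + v_{3} = 0 — sig = [2:]
  • {1,6}:  v_{1} + v_{6} = v_{2} — sig = [2:1]
  • {1,7}:  v_{1} + v_{7} = v_{8} — sig = [2:1]
  • {2,8}:  v_{2} + v_{8} = v_{4} — sig = [2:1]
  • {3,4}:  v_{3} + v_{4} = v_{8} — sig = [2:1]
  • {1,3}:  v_{1} + v_{3} = v_{5} + v_{7} — sig = [2:1,1]
  • {3,9}:  v_{3} + v_{9} = v_{1} + v_{5} — sig = [2:1,1]
  • {6,8}:  v_{6} + v_{8} = v_{2} + v_{7} — sig = [2:1,1]
  • {3,8}:  v_{3} + v_{8} = v_{5} + 2·v_{7} — sig = [2:1,2]
  • {4,6}:  v_{4} + v_{6} = 2·v_{2} + v_{7} — sig = [2:1,2]
  • {6,9}:  v_{6} + v_{9} = 2·v_{2} + v_{5} — sig = [2:1,2]
  • {4,9}:  v_{4} + v_{9} = 3·v_{1} + v_{2} — sig = [2:1,3]
  • {4,5}:  v_{4} + v_{5} = 2·v_{1} — sig = [2:2]
  • {7,9}:  v_{7} + v_{9} = 2·v_{1} — sig = [2:2]
  • {8,9}:  v_{8} + v_{9} = 3·v_{1} — sig = [2:3]
  • {5,6,7}:  v_{5} + v_{6} + v_{7} = 0 — sig = [3:]
  • {1,2,5}:  v_{1} + v_{2} + v_{5} = v_{9} — sig = [3:1]
  • {2,5,7}:  v_{2} + v_{5} + v_{7} = v_{1} — sig = [3:1]

Sorted signature multiset PRS(X):
[[2:], [2:1], [2:1], [2:1], [2:1], [2:1,1], [2:1,1], [2:1,1], [2:1,2], [2:1,2], [2:1,2], [2:1,3], [2:2], [2:2], [2:3], [3:], [3:1], [3:1]]


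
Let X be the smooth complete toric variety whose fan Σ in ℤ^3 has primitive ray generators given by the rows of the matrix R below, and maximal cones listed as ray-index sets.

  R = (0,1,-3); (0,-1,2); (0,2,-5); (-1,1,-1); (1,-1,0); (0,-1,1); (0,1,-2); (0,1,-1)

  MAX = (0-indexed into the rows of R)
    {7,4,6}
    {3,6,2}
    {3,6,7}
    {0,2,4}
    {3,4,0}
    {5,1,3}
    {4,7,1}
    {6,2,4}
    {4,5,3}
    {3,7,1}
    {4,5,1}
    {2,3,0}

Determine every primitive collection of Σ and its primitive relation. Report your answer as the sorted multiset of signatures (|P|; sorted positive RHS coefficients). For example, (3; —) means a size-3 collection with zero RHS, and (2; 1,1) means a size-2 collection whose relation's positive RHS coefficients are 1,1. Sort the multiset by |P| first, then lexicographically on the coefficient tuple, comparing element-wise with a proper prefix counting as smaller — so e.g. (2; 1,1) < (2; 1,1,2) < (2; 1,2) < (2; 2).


14 minimal non-faces of Δ(Σ) (on 8 rays):

  {1,6}:  v_{1} + v_{6} = 0 — sig = (2; —)
  {5,7}:  v_{5} + v_{7} = 0 — sig = (2; —)
  {0,6}:  v_{0} + v_{6} = v_{2} — sig = (2; 1)
  {1,2}:  v_{1} + v_{2} = v_{0} — sig = (2; 1)
  {0,1}:  v_{0} + v_{1} = v_{3} + v_{4} — sig = (2; 1,1)
  {5,6}:  v_{5} + v_{6} = v_{3} + v_{4} — sig = (2; 1,1)
  {2,5}:  v_{2} + v_{5} = v_{0} + v_{3} + v_{4} — sig = (2; 1,1,1)
  {0,7}:  v_{0} + v_{7} = 2·v_{6} — sig = (2; 2)
  {0,5}:  v_{0} + v_{5} = 2·v_{3} + 2·v_{4} — sig = (2; 2,2)
  {2,7}:  v_{2} + v_{7} = 3·v_{6} — sig = (2; 3)
  {1,3,4}:  v_{1} + v_{3} + v_{4} = v_{5} — sig = (3; 1)
  {3,4,6}:  v_{3} + v_{4} + v_{6} = v_{0} — sig = (3; 1)
  {3,4,7}:  v_{3} + v_{4} + v_{7} = v_{6} — sig = (3; 1)
  {2,3,4}:  v_{2} + v_{3} + v_{4} = 2·v_{0} — sig = (3; 2)

Signatures (|P|; sorted positive RHS coefficients), sorted:
    |P|=2: 10 collections, coeffs (), (), (1), (1), (1,1), (1,1), (1,1,1), (2), (2,2), (3)
    |P|=3: 4 collections, coeffs (1), (1), (1), (2)


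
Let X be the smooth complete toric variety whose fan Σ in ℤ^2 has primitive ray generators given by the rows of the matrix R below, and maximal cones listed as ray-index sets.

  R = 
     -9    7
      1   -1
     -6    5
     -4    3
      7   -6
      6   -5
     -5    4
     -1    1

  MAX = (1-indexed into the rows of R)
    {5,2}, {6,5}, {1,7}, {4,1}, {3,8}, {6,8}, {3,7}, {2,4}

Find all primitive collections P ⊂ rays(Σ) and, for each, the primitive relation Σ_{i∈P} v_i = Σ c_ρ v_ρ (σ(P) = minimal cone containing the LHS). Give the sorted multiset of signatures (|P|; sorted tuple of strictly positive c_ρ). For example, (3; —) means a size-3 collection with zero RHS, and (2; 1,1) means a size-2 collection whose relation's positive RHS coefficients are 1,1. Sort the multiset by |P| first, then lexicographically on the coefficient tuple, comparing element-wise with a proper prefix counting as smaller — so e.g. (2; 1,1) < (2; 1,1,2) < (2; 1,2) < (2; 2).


Σ has 20 primitive collections:

  {2,8}:  v_{2} + v_{8} = 0  ⟹  sig = (2; —)
  {3,6}:  v_{3} + v_{6} = 0  ⟹  sig = (2; —)
  {2,3}:  v_{2} + v_{3} = v_{7}  ⟹  sig = (2; 1)
  {2,6}:  v_{2} + v_{6} = v_{5}  ⟹  sig = (2; 1)
  {2,7}:  v_{2} + v_{7} = v_{4}  ⟹  sig = (2; 1)
  {3,5}:  v_{3} + v_{5} = v_{2}  ⟹  sig = (2; 1)
  {4,7}:  v_{4} + v_{7} = v_{1}  ⟹  sig = (2; 1)
  {4,8}:  v_{4} + v_{8} = v_{7}  ⟹  sig = (2; 1)
  {5,8}:  v_{5} + v_{8} = v_{6}  ⟹  sig = (2; 1)
  {6,7}:  v_{6} + v_{7} = v_{2}  ⟹  sig = (2; 1)
  {7,8}:  v_{7} + v_{8} = v_{3}  ⟹  sig = (2; 1)
  {1,6}:  v_{1} + v_{6} = v_{2} + v_{4}  ⟹  sig = (2; 1,1)
  {1,5}:  v_{1} + v_{5} = 2·v_{2} + v_{4}  ⟹  sig = (2; 1,2)
  {1,2}:  v_{1} + v_{2} = 2·v_{4}  ⟹  sig = (2; 2)
  {1,8}:  v_{1} + v_{8} = 2·v_{7}  ⟹  sig = (2; 2)
  {3,4}:  v_{3} + v_{4} = 2·v_{7}  ⟹  sig = (2; 2)
  {4,6}:  v_{4} + v_{6} = 2·v_{2}  ⟹  sig = (2; 2)
  {5,7}:  v_{5} + v_{7} = 2·v_{2}  ⟹  sig = (2; 2)
  {1,3}:  v_{1} + v_{3} = 3·v_{7}  ⟹  sig = (2; 3)
  {4,5}:  v_{4} + v_{5} = 3·v_{2}  ⟹  sig = (2; 3)

Hence PRS(X_Σ) =
{ (2; —) ×2,  (2; 1) ×9,  (2; 1,1),  (2; 1,2),  (2; 2) ×5,  (2; 3) ×2 }


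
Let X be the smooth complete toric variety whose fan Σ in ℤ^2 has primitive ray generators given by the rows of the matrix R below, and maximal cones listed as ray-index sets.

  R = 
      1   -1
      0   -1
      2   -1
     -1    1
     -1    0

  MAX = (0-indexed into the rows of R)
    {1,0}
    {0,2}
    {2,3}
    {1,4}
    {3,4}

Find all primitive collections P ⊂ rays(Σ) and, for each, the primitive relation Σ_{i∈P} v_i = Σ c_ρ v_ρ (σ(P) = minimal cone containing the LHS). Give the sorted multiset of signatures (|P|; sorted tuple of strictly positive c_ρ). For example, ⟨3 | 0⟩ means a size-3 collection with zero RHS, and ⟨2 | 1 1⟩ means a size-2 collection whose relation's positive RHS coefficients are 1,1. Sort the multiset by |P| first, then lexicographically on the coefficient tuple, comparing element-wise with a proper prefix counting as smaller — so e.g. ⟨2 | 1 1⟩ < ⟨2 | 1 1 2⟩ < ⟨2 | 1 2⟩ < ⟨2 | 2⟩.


Σ has 5 primitive collections:

  {0,3}:  v_{0} + v_{3} = 0  ⇒ sig = ⟨2 | 0⟩
  {0,4}:  v_{0} + v_{4} = v_{1}  ⇒ sig = ⟨2 | 1⟩
  {1,3}:  v_{1} + v_{3} = v_{4}  ⇒ sig = ⟨2 | 1⟩
  {2,4}:  v_{2} + v_{4} = v_{0}  ⇒ sig = ⟨2 | 1⟩
  {1,2}:  v_{1} + v_{2} = 2·v_{0}  ⇒ sig = ⟨2 | 2⟩

so the primitive-relation signature multiset is
    ⟨2 | 0⟩
    ⟨2 | 1⟩
    ⟨2 | 1⟩
    ⟨2 | 1⟩
    ⟨2 | 2⟩


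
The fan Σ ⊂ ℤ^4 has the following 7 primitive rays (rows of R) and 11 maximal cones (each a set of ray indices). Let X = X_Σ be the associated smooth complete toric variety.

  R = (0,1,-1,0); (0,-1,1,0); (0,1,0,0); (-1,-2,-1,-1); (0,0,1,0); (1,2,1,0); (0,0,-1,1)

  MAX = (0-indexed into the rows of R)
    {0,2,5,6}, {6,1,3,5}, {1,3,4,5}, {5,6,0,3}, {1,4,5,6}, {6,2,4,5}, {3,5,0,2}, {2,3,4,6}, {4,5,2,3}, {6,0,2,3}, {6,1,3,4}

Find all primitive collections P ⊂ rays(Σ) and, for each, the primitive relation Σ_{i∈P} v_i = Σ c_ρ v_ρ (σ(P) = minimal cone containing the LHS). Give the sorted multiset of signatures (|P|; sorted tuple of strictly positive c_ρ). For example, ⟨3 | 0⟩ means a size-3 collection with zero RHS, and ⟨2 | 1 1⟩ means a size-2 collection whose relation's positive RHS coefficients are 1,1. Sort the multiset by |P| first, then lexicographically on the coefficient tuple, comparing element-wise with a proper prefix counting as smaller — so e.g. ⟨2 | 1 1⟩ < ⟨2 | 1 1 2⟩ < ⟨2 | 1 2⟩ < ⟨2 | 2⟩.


Σ has 5 primitive collections:

  {0,1}:  v_{0} + v_{1} = 0 — sig = ⟨2 | 0⟩
  {0,4}:  v_{0} + v_{4} = v_{2} — sig = ⟨2 | 1⟩
  {1,2}:  v_{1} + v_{2} = v_{4} — sig = ⟨2 | 1⟩
  {3,4,5,6}:  v_{3} + v_{4} + v_{5} + v_{6} = 0 — sig = ⟨4 | 0⟩
  {2,3,5,6}:  v_{2} + v_{3} + v_{5} + v_{6} = v_{0} — sig = ⟨4 | 1⟩

Hence PRS(X_Σ) =
[⟨2 | 0⟩, ⟨2 | 1⟩, ⟨2 | 1⟩, ⟨4 | 0⟩, ⟨4 | 1⟩]


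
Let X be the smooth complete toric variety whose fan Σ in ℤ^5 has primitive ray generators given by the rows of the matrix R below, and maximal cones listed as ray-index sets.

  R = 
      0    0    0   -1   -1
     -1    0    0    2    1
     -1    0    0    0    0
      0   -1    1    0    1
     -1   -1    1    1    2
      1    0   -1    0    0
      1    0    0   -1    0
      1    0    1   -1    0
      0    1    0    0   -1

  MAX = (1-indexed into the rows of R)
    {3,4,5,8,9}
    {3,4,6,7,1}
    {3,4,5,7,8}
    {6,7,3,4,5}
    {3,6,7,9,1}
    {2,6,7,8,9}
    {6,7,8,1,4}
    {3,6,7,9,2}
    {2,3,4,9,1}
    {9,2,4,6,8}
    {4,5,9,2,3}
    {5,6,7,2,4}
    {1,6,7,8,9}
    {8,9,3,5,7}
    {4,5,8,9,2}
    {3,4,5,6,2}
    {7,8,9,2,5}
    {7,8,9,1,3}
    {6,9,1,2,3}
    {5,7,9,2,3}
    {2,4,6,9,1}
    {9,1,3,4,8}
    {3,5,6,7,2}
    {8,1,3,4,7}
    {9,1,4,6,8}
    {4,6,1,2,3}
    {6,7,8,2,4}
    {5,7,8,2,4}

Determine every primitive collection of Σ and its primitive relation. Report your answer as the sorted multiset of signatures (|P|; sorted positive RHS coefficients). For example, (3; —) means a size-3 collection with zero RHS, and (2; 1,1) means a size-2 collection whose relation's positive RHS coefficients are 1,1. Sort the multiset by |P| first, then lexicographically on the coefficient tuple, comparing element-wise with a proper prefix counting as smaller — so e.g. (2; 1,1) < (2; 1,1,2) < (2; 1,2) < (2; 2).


Primitive collections (10):

  P = {1,5}:  v_{1} + v_{5} = v_{3} + v_{4}  so sig = (2; 1,1)
  P = {1,2,7}:  v_{1} + v_{2} + v_{7} = 0  so sig = (3; —)
  P = {3,6,8}:  v_{3} + v_{6} + v_{8} = v_{7}  so sig = (3; 1)
  P = {4,7,9}:  v_{4} + v_{7} + v_{9} = v_{8}  so sig = (3; 1)
  P = {1,2,8}:  v_{1} + v_{2} + v_{8} = v_{4} + v_{9}  so sig = (3; 1,1)
  P = {2,3,8}:  v_{2} + v_{3} + v_{8} = v_{5} + v_{9}  so sig = (3; 1,1)
  P = {5,6,9}:  v_{5} + v_{6} + v_{9} = v_{2} + v_{7}  so sig = (3; 1,1)
  P = {5,6,8}:  v_{5} + v_{6} + v_{8} = v_{2} + v_{4} + 2·v_{7}  so sig = (3; 1,1,2)
  P = {3,4,6,9}:  v_{3} + v_{4} + v_{6} + v_{9} = 0  so sig = (4; —)
  P = {2,3,4,7}:  v_{2} + v_{3} + v_{4} + v_{7} = v_{5}  so sig = (4; 1)

Hence PRS(X_Σ) =
[(2; 1,1), (3; —), (3; 1), (3; 1), (3; 1,1), (3; 1,1), (3; 1,1), (3; 1,1,2), (4; —), (4; 1)]


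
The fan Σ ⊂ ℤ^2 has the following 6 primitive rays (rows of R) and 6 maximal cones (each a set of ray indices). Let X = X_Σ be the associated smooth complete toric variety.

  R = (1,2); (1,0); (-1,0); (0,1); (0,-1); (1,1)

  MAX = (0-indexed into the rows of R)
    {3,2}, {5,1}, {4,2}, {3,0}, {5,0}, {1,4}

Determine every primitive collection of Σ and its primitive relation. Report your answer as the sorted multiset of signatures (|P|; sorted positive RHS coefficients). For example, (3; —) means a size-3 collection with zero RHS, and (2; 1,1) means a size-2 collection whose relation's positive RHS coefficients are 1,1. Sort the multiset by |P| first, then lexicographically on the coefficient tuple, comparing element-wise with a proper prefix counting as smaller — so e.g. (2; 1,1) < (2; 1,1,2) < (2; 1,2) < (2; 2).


Δ(Σ) — 6 vertices, 9 min non-faces:

  P={1,2}:  v_{1} + v_{2} = 0  →  sig = (2; —)
  P={3,4}:  v_{3} + v_{4} = 0  →  sig = (2; —)
  P={0,4}:  v_{0} + v_{4} = v_{5}  →  sig = (2; 1)
  P={1,3}:  v_{1} + v_{3} = v_{5}  →  sig = (2; 1)
  P={2,5}:  v_{2} + v_{5} = v_{3}  →  sig = (2; 1)
  P={3,5}:  v_{3} + v_{5} = v_{0}  →  sig = (2; 1)
  P={4,5}:  v_{4} + v_{5} = v_{1}  →  sig = (2; 1)
  P={0,1}:  v_{0} + v_{1} = 2·v_{5}  →  sig = (2; 2)
  P={0,2}:  v_{0} + v_{2} = 2·v_{3}  →  sig = (2; 2)

Sorted signature multiset PRS(X):
    (2; —)
    (2; —)
    (2; 1)
    (2; 1)
    (2; 1)
    (2; 1)
    (2; 1)
    (2; 2)
    (2; 2)


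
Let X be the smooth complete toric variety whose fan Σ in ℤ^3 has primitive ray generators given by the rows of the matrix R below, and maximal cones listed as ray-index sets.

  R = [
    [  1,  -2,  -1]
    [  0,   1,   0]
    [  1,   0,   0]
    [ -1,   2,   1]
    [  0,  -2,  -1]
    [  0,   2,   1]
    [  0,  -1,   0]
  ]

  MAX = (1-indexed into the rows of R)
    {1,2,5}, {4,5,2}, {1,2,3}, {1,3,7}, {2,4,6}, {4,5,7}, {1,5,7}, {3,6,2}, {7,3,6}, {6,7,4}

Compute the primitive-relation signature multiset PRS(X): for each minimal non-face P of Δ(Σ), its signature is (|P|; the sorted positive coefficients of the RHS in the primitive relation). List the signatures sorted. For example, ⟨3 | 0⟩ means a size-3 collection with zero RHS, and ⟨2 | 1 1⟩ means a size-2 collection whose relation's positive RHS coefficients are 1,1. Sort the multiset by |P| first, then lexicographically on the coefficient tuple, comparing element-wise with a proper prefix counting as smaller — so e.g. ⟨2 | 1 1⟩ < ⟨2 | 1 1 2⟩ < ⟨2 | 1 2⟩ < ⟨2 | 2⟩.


6 collections generate NE(X_Σ); each relation:

  • {1,4}:  v_{1} + v_{4} = 0  →  sig = ⟨2 | 0⟩
  • {2,7}:  v_{2} + v_{7} = 0  →  sig = ⟨2 | 0⟩
  • {5,6}:  v_{5} + v_{6} = 0  →  sig = ⟨2 | 0⟩
  • {1,6}:  v_{1} + v_{6} = v_{3}  →  sig = ⟨2 | 1⟩
  • {3,4}:  v_{3} + v_{4} = v_{6}  →  sig = ⟨2 | 1⟩
  • {3,5}:  v_{3} + v_{5} = v_{1}  →  sig = ⟨2 | 1⟩

Sorted signature multiset PRS(X):
{ ⟨2 | 0⟩ ×3,  ⟨2 | 1⟩ ×3 }


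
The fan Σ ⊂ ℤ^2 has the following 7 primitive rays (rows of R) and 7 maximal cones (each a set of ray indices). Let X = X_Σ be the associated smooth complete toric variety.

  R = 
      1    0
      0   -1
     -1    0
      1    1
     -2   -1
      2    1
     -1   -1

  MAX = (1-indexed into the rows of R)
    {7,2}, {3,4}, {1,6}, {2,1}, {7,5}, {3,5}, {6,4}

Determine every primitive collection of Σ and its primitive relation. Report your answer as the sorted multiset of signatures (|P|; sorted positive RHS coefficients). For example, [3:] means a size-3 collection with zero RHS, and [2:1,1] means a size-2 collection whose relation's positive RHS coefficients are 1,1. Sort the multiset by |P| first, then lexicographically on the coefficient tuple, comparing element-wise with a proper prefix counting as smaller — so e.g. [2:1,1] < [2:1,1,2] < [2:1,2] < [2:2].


Minimal non-faces — 14 found among 7 rays, 7 max cones:

  • {1,3}:  v_{1} + v_{3} = 0  so sig = [2:]
  • {4,7}:  v_{4} + v_{7} = 0  so sig = [2:]
  • {5,6}:  v_{5} + v_{6} = 0  so sig = [2:]
  • {1,4}:  v_{1} + v_{4} = v_{6}  so sig = [2:1]
  • {1,5}:  v_{1} + v_{5} = v_{7}  so sig = [2:1]
  • {1,7}:  v_{1} + v_{7} = v_{2}  so sig = [2:1]
  • {2,3}:  v_{2} + v_{3} = v_{7}  so sig = [2:1]
  • {2,4}:  v_{2} + v_{4} = v_{1}  so sig = [2:1]
  • {3,6}:  v_{3} + v_{6} = v_{4}  so sig = [2:1]
  • {3,7}:  v_{3} + v_{7} = v_{5}  so sig = [2:1]
  • {4,5}:  v_{4} + v_{5} = v_{3}  so sig = [2:1]
  • {6,7}:  v_{6} + v_{7} = v_{1}  so sig = [2:1]
  • {2,5}:  v_{2} + v_{5} = 2·v_{7}  so sig = [2:2]
  • {2,6}:  v_{2} + v_{6} = 2·v_{1}  so sig = [2:2]

so the primitive-relation signature multiset is
    [2:]
    [2:]
    [2:]
    [2:1]
    [2:1]
    [2:1]
    [2:1]
    [2:1]
    [2:1]
    [2:1]
    [2:1]
    [2:1]
    [2:2]
    [2:2]


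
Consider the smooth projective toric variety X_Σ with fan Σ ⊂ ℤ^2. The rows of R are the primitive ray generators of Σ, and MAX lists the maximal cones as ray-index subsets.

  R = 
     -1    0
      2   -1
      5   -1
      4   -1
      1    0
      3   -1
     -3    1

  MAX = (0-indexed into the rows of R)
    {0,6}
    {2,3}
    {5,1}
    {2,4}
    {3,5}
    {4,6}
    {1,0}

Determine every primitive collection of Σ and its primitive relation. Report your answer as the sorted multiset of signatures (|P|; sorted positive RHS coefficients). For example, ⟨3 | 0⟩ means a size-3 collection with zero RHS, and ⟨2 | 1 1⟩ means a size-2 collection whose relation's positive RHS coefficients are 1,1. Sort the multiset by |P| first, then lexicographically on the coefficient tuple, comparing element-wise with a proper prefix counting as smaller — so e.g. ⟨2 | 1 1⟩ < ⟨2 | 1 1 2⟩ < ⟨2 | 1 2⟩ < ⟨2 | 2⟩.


Minimal non-faces — 14 found among 7 rays, 7 max cones:

  P = {0,4}:  v_{0} + v_{4} = 0  ⇒ sig = ⟨2 | 0⟩
  P = {5,6}:  v_{5} + v_{6} = 0  ⇒ sig = ⟨2 | 0⟩
  P = {0,2}:  v_{0} + v_{2} = v_{3}  ⇒ sig = ⟨2 | 1⟩
  P = {0,3}:  v_{0} + v_{3} = v_{5}  ⇒ sig = ⟨2 | 1⟩
  P = {0,5}:  v_{0} + v_{5} = v_{1}  ⇒ sig = ⟨2 | 1⟩
  P = {1,4}:  v_{1} + v_{4} = v_{5}  ⇒ sig = ⟨2 | 1⟩
  P = {1,6}:  v_{1} + v_{6} = v_{0}  ⇒ sig = ⟨2 | 1⟩
  P = {3,4}:  v_{3} + v_{4} = v_{2}  ⇒ sig = ⟨2 | 1⟩
  P = {3,6}:  v_{3} + v_{6} = v_{4}  ⇒ sig = ⟨2 | 1⟩
  P = {4,5}:  v_{4} + v_{5} = v_{3}  ⇒ sig = ⟨2 | 1⟩
  P = {1,2}:  v_{1} + v_{2} = v_{3} + v_{5}  ⇒ sig = ⟨2 | 1 1⟩
  P = {1,3}:  v_{1} + v_{3} = 2·v_{5}  ⇒ sig = ⟨2 | 2⟩
  P = {2,5}:  v_{2} + v_{5} = 2·v_{3}  ⇒ sig = ⟨2 | 2⟩
  P = {2,6}:  v_{2} + v_{6} = 2·v_{4}  ⇒ sig = ⟨2 | 2⟩

Hence PRS(X_Σ) =
[⟨2 | 0⟩, ⟨2 | 0⟩, ⟨2 | 1⟩, ⟨2 | 1⟩, ⟨2 | 1⟩, ⟨2 | 1⟩, ⟨2 | 1⟩, ⟨2 | 1⟩, ⟨2 | 1⟩, ⟨2 | 1⟩, ⟨2 | 1 1⟩, ⟨2 | 2⟩, ⟨2 | 2⟩, ⟨2 | 2⟩]


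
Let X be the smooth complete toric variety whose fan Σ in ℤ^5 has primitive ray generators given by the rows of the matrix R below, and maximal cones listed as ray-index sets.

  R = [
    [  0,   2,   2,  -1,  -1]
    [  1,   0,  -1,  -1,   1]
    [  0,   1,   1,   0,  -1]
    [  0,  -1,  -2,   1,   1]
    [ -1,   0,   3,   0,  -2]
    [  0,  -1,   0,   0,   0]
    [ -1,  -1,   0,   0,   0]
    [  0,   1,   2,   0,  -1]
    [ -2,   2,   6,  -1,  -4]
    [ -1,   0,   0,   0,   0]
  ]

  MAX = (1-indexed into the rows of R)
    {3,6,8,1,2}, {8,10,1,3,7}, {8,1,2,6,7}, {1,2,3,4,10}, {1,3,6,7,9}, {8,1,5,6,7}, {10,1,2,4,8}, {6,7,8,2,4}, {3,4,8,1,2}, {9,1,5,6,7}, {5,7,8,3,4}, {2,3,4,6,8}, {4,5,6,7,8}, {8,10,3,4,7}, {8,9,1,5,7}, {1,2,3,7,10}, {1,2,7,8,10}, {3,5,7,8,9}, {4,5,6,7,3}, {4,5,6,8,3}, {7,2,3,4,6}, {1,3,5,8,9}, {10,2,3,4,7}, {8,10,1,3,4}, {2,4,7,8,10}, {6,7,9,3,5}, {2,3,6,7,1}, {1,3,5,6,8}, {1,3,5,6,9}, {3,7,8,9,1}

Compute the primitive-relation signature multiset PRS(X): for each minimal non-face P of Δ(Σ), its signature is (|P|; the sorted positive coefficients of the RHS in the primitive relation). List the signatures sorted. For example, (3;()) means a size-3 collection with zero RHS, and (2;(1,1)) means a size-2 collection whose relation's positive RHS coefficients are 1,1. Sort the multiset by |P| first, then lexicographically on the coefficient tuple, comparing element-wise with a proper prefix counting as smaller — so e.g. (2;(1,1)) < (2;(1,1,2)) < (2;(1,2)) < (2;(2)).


Primitive collections (14):

  {6,10}:  v_{6} + v_{10} = v_{7}  ⟹  sig = (2;(1))
  {5,10}:  v_{5} + v_{10} = v_{3} + 2·v_{7} + v_{8}  ⟹  sig = (2;(1,1,2))
  {2,9}:  v_{2} + v_{9} = 2·v_{1} + v_{3} + 2·v_{6} + v_{7}  ⟹  sig = (2;(1,1,2,2))
  {9,10}:  v_{9} + v_{10} = v_{1} + 2·v_{3} + 3·v_{7} + v_{8}  ⟹  sig = (2;(1,1,2,3))
  {2,5}:  v_{2} + v_{5} = v_{1} + 2·v_{6}  ⟹  sig = (2;(1,2))
  {4,9}:  v_{4} + v_{9} = 2·v_{3} + 2·v_{7} + v_{8}  ⟹  sig = (2;(1,2,2))
  {1,4,6}:  v_{1} + v_{4} + v_{6} = 0  ⟹  sig = (3;())
  {1,4,7}:  v_{1} + v_{4} + v_{7} = v_{10}  ⟹  sig = (3;(1))
  {1,4,5}:  v_{1} + v_{4} + v_{5} = v_{3} + v_{7} + v_{8}  ⟹  sig = (3;(1,1,1))
  {6,8,9}:  v_{6} + v_{8} + v_{9} = v_{1} + 2·v_{5}  ⟹  sig = (3;(1,2))
  {1,3,5,7}:  v_{1} + v_{3} + v_{5} + v_{7} = v_{9}  ⟹  sig = (4;(1))
  {2,3,8,10}:  v_{2} + v_{3} + v_{8} + v_{10} = v_{1}  ⟹  sig = (4;(1))
  {3,6,7,8}:  v_{3} + v_{6} + v_{7} + v_{8} = v_{5}  ⟹  sig = (4;(1))
  {2,3,7,8}:  v_{2} + v_{3} + v_{7} + v_{8} = v_{1} + v_{6}  ⟹  sig = (4;(1,1))

so the primitive-relation signature multiset is
    (2;(1))
    (2;(1,1,2))
    (2;(1,1,2,2))
    (2;(1,1,2,3))
    (2;(1,2))
    (2;(1,2,2))
    (3;())
    (3;(1))
    (3;(1,1,1))
    (3;(1,2))
    (4;(1))
    (4;(1))
    (4;(1))
    (4;(1,1))


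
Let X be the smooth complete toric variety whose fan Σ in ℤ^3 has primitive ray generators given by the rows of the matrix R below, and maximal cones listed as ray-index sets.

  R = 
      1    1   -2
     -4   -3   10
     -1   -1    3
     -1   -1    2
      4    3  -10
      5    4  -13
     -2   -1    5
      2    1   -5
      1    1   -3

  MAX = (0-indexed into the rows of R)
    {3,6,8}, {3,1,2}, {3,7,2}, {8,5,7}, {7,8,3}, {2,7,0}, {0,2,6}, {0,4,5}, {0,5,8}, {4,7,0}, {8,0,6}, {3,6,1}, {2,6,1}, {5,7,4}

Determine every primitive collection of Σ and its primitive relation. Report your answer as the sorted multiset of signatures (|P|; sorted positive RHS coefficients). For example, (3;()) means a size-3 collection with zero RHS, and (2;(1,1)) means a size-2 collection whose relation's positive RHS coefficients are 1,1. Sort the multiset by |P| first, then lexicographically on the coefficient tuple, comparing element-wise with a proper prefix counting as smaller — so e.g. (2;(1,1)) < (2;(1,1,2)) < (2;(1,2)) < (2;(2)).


Primitive collections (18):

  P={0,3}:  v_{0} + v_{3} = 0  ⟹  sig = (2;())
  P={1,4}:  v_{1} + v_{4} = 0  ⟹  sig = (2;())
  P={2,8}:  v_{2} + v_{8} = 0  ⟹  sig = (2;())
  P={6,7}:  v_{6} + v_{7} = 0  ⟹  sig = (2;())
  P={1,5}:  v_{1} + v_{5} = v_{8}  ⟹  sig = (2;(1))
  P={2,5}:  v_{2} + v_{5} = v_{4}  ⟹  sig = (2;(1))
  P={4,8}:  v_{4} + v_{8} = v_{5}  ⟹  sig = (2;(1))
  P={0,1}:  v_{0} + v_{1} = v_{2} + v_{6}  ⟹  sig = (2;(1,1))
  P={1,7}:  v_{1} + v_{7} = v_{2} + v_{3}  ⟹  sig = (2;(1,1))
  P={1,8}:  v_{1} + v_{8} = v_{3} + v_{6}  ⟹  sig = (2;(1,1))
  P={2,4}:  v_{2} + v_{4} = v_{0} + v_{7}  ⟹  sig = (2;(1,1))
  P={3,4}:  v_{3} + v_{4} = v_{7} + v_{8}  ⟹  sig = (2;(1,1))
  P={4,6}:  v_{4} + v_{6} = v_{0} + v_{8}  ⟹  sig = (2;(1,1))
  P={3,5}:  v_{3} + v_{5} = v_{7} + 2·v_{8}  ⟹  sig = (2;(1,2))
  P={5,6}:  v_{5} + v_{6} = v_{0} + 2·v_{8}  ⟹  sig = (2;(1,2))
  P={0,7,8}:  v_{0} + v_{7} + v_{8} = v_{4}  ⟹  sig = (3;(1))
  P={2,3,6}:  v_{2} + v_{3} + v_{6} = v_{1}  ⟹  sig = (3;(1))
  P={0,5,7}:  v_{0} + v_{5} + v_{7} = 2·v_{4}  ⟹  sig = (3;(2))

Signatures (|P|; sorted positive RHS coefficients), sorted:
{ (2;()) ×4,  (2;(1)) ×3,  (2;(1,1)) ×6,  (2;(1,2)) ×2,  (3;(1)) ×2,  (3;(2)) }


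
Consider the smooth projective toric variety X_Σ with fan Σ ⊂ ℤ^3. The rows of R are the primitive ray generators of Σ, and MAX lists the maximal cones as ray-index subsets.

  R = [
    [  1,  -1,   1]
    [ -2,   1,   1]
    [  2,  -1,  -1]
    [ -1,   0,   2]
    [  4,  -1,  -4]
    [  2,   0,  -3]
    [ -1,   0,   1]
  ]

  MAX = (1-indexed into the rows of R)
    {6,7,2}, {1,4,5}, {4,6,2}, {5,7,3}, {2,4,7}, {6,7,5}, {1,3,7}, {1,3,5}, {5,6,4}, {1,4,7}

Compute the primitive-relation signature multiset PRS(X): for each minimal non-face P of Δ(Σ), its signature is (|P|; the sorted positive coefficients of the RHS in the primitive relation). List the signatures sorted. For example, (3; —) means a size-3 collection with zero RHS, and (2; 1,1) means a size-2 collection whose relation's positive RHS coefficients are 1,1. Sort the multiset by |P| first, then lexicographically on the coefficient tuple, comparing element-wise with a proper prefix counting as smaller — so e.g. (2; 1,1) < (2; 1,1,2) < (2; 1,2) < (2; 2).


Σ has 9 primitive collections:

  P = {2,3}:  v_{2} + v_{3} = 0 — sig = (2; —)
  P = {1,2}:  v_{1} + v_{2} = v_{4} — sig = (2; 1)
  P = {2,5}:  v_{2} + v_{5} = v_{6} — sig = (2; 1)
  P = {3,4}:  v_{3} + v_{4} = v_{1} — sig = (2; 1)
  P = {3,6}:  v_{3} + v_{6} = v_{5} — sig = (2; 1)
  P = {1,6}:  v_{1} + v_{6} = v_{4} + v_{5} — sig = (2; 1,1)
  P = {4,6,7}:  v_{4} + v_{6} + v_{7} = 0 — sig = (3; —)
  P = {4,5,7}:  v_{4} + v_{5} + v_{7} = v_{3} — sig = (3; 1)
  P = {1,5,7}:  v_{1} + v_{5} + v_{7} = 2·v_{3} — sig = (3; 2)

Sorted signature multiset PRS(X):
    |P|=2: 6 collections, coeffs (), (1), (1), (1), (1), (1,1)
    |P|=3: 3 collections, coeffs (), (1), (2)


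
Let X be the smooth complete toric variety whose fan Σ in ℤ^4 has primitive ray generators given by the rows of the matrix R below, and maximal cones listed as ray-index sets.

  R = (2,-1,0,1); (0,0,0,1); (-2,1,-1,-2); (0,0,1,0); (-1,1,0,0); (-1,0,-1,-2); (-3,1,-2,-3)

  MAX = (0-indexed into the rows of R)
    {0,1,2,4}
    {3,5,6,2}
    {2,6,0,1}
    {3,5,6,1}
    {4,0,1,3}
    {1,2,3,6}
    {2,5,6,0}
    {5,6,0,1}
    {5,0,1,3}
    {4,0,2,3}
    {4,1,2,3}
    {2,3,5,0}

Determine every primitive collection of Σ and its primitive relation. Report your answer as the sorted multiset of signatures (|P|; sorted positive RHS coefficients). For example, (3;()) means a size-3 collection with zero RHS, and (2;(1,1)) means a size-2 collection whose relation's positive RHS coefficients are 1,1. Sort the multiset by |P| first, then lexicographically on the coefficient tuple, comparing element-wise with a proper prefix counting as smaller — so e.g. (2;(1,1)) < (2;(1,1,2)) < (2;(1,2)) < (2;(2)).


Primitive collections (5):

  P = {4,5}:  v_{4} + v_{5} = v_{2} — sig = (2;(1))
  P = {4,6}:  v_{4} + v_{6} = v_{1} + 2·v_{2} — sig = (2;(1,2))
  P = {0,3,6}:  v_{0} + v_{3} + v_{6} = v_{5} — sig = (3;(1))
  P = {1,2,5}:  v_{1} + v_{2} + v_{5} = v_{6} — sig = (3;(1))
  P = {0,1,2,3}:  v_{0} + v_{1} + v_{2} + v_{3} = 0 — sig = (4;())

Signatures (|P|; sorted positive RHS coefficients), sorted:
{ (2;(1)),  (2;(1,2)),  (3;(1)) ×2,  (4;()) }


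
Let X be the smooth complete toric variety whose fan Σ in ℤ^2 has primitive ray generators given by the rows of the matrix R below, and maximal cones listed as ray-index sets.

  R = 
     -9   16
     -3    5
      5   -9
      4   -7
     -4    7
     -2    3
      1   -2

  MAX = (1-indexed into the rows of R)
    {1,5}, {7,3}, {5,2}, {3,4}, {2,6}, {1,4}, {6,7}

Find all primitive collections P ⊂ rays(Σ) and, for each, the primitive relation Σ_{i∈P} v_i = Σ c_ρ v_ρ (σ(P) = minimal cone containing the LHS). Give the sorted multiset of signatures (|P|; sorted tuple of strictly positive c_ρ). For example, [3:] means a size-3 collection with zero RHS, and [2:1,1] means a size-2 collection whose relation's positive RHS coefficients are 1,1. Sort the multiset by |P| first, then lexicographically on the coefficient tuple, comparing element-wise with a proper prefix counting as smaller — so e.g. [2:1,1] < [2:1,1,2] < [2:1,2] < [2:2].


Primitive collections (14):

  P={4,5}:  v_{4} + v_{5} = 0 ; sig = [2:]
  P={1,3}:  v_{1} + v_{3} = v_{5} ; sig = [2:1]
  P={2,4}:  v_{2} + v_{4} = v_{7} ; sig = [2:1]
  P={2,7}:  v_{2} + v_{7} = v_{6} ; sig = [2:1]
  P={3,5}:  v_{3} + v_{5} = v_{7} ; sig = [2:1]
  P={4,7}:  v_{4} + v_{7} = v_{3} ; sig = [2:1]
  P={5,7}:  v_{5} + v_{7} = v_{2} ; sig = [2:1]
  P={1,6}:  v_{1} + v_{6} = v_{2} + 2·v_{5} ; sig = [2:1,2]
  P={1,7}:  v_{1} + v_{7} = 2·v_{5} ; sig = [2:2]
  P={2,3}:  v_{2} + v_{3} = 2·v_{7} ; sig = [2:2]
  P={4,6}:  v_{4} + v_{6} = 2·v_{7} ; sig = [2:2]
  P={5,6}:  v_{5} + v_{6} = 2·v_{2} ; sig = [2:2]
  P={1,2}:  v_{1} + v_{2} = 3·v_{5} ; sig = [2:3]
  P={3,6}:  v_{3} + v_{6} = 3·v_{7} ; sig = [2:3]

so the primitive-relation signature multiset is
    |P|=2: 14 collections, coeffs (), (1), (1), (1), (1), (1), (1), (1,2), (2), (2), (2), (2), (3), (3)
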